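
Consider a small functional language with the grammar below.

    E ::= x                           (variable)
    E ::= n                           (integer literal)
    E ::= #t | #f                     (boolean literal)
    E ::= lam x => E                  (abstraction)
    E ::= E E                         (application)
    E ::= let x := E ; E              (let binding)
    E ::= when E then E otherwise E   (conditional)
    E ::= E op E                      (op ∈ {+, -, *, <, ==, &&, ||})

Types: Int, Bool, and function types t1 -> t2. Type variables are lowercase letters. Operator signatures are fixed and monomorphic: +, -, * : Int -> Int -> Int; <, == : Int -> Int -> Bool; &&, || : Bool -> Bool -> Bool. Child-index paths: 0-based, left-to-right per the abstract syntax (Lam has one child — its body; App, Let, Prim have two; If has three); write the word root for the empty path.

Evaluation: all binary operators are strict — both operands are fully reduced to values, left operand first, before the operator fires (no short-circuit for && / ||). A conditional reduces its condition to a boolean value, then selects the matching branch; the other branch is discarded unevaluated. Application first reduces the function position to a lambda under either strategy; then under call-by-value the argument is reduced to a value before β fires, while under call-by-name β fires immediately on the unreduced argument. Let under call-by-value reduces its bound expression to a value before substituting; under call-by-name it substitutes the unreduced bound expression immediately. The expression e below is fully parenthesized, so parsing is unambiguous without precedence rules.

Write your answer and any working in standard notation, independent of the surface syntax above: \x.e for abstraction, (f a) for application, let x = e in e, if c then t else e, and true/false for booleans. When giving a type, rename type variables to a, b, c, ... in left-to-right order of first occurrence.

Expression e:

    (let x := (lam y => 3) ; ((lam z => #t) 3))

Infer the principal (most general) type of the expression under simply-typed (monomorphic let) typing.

Derivation:
\y._ : a -> Int
let x : a -> Int
\z._ : b -> Bool
  unify b -> Bool ~ Int -> c
  unify b ~ Int
  unify Bool ~ c
_ _ : Bool

Answer: Bool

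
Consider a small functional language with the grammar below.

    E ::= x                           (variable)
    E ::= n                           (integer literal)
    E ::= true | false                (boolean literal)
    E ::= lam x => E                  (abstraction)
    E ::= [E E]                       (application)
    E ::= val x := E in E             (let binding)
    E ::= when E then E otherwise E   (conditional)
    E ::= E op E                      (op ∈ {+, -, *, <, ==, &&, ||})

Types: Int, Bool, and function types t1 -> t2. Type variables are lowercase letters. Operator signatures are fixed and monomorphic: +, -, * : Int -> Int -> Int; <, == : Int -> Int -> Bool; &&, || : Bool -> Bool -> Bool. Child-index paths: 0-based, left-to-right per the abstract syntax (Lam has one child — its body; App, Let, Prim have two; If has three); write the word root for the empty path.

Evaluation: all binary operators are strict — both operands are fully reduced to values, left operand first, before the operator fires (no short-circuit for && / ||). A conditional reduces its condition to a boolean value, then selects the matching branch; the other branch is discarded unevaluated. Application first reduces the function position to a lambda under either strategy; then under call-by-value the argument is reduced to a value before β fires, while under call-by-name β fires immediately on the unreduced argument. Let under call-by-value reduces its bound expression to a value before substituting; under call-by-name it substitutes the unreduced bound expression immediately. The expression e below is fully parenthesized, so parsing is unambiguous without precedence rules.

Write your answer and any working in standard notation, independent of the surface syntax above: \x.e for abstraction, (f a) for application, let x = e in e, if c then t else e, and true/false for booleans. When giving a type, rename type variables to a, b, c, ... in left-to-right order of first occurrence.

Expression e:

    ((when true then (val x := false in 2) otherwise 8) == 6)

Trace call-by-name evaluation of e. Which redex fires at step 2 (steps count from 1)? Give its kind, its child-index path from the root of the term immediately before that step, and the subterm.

Trace:
step 0: ((if true then (let x = false in 2) else 8) == 6)
step 1: [if@0] ((let x = false in 2) == 6)
step 2: [let@0] (2 == 6)

Answer: let at 0 : (let x = false in 2)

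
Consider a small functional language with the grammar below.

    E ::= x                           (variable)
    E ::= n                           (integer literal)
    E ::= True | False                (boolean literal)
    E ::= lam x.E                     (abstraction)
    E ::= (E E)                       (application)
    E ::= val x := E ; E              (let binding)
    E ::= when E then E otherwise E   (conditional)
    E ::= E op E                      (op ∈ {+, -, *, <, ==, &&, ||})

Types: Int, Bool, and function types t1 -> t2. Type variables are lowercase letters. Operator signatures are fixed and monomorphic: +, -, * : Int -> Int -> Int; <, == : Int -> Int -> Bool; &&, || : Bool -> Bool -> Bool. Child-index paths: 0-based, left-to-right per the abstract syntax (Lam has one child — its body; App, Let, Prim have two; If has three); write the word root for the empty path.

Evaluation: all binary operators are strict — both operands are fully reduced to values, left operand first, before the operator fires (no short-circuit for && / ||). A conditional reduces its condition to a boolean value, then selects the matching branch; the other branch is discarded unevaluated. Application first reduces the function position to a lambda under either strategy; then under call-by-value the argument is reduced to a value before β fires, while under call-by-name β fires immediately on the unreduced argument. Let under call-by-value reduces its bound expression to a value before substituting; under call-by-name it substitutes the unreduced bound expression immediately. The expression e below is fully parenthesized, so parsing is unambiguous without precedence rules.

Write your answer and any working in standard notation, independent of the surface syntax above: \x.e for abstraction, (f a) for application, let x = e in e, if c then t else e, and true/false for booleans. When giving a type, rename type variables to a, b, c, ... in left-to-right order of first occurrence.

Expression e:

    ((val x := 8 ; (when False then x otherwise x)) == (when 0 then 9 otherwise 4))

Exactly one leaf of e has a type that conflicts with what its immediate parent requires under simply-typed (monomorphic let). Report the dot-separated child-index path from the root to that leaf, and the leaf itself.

Working:
let x : Int
  unify Bool ~ Bool
x : Int
x : Int
  unify Int ~ Int
  unify Int ~ Int
  unify Int ~ Bool
  FAIL: mismatch Int ~ Bool

Answer: 1.0 : 0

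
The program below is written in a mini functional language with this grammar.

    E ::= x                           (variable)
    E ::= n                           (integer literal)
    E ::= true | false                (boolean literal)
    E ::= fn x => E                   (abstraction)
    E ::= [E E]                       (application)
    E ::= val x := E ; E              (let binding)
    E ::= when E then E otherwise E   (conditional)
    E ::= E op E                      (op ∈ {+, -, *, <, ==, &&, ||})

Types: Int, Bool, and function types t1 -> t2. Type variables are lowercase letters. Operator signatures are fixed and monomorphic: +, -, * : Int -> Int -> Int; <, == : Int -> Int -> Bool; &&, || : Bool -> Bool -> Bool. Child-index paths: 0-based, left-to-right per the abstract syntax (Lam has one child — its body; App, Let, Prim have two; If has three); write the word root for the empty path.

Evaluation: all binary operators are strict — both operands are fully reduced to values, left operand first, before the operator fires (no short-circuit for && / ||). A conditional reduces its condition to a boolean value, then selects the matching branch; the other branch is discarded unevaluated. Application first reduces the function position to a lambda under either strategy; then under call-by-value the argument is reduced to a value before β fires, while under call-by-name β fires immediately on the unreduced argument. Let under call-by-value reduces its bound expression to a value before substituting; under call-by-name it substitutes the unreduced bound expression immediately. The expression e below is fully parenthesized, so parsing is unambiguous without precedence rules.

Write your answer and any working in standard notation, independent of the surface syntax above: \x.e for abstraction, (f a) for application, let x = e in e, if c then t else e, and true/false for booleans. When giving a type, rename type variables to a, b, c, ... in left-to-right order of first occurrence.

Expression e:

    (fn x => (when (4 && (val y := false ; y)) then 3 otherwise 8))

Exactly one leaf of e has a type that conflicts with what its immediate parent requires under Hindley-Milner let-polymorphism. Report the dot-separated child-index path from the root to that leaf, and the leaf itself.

Derivation:
  unify Int ~ Bool
  FAIL: mismatch Int ~ Bool

Answer: 0.0.0 : 4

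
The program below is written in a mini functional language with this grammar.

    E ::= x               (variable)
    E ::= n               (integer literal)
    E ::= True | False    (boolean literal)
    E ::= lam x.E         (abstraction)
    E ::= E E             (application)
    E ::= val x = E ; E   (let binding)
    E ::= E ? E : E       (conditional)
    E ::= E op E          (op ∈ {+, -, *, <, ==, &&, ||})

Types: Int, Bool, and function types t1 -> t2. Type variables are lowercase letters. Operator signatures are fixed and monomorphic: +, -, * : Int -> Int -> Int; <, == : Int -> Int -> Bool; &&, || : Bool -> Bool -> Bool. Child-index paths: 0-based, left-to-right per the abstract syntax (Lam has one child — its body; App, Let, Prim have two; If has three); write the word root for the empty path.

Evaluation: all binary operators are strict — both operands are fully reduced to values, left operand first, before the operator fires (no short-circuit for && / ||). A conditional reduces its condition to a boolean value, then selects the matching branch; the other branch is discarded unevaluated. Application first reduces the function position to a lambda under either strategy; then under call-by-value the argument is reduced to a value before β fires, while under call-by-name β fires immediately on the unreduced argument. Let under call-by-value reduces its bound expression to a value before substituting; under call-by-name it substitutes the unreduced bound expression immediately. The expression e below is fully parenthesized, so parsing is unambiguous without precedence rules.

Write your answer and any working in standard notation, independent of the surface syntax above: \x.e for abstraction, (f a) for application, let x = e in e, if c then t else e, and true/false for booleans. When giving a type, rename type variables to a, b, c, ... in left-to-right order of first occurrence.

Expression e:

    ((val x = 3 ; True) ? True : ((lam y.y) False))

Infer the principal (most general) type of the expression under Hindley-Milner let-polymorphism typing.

Derivation:
let x : Int
  unify Bool ~ Bool
y : a
\y._ : a -> a
  unify a -> a ~ Bool -> b
  unify a ~ Bool
  unify Bool ~ b
_ _ : Bool
  unify Bool ~ Bool

Answer: Bool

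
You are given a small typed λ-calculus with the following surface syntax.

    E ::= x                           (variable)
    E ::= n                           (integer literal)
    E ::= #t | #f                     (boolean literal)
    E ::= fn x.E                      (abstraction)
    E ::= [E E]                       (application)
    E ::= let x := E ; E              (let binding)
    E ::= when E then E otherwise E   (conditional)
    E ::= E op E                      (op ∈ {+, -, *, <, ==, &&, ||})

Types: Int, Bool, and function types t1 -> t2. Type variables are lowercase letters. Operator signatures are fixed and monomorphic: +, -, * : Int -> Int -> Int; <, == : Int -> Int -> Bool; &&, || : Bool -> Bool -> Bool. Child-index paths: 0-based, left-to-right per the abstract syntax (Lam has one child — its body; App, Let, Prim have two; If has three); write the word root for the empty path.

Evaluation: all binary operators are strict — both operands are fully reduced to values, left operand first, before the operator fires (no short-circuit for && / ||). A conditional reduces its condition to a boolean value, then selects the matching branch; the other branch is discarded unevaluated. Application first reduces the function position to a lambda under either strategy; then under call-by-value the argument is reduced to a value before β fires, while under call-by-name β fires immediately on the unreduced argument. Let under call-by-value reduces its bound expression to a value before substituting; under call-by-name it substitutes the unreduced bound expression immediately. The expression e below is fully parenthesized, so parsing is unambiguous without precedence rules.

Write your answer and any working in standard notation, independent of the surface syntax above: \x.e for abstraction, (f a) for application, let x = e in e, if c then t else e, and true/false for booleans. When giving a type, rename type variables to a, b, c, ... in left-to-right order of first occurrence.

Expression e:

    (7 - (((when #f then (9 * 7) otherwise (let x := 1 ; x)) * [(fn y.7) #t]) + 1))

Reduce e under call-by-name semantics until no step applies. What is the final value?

Answer: -1

Derivation:
step 0: (7 - (((if false then (9 * 7) else (let x = 1 in x)) * ((\y.7) true)) + 1))
step 1: [if@1.0.0] (7 - (((let x = 1 in x) * ((\y.7) true)) + 1))
step 2: [let@1.0.0] (7 - ((1 * ((\y.7) true)) + 1))
step 3: [beta@1.0.1] (7 - ((1 * 7) + 1))
step 4: [delta@1.0] (7 - (7 + 1))
step 5: [delta@1] (7 - 8)
step 6: [delta@root] -1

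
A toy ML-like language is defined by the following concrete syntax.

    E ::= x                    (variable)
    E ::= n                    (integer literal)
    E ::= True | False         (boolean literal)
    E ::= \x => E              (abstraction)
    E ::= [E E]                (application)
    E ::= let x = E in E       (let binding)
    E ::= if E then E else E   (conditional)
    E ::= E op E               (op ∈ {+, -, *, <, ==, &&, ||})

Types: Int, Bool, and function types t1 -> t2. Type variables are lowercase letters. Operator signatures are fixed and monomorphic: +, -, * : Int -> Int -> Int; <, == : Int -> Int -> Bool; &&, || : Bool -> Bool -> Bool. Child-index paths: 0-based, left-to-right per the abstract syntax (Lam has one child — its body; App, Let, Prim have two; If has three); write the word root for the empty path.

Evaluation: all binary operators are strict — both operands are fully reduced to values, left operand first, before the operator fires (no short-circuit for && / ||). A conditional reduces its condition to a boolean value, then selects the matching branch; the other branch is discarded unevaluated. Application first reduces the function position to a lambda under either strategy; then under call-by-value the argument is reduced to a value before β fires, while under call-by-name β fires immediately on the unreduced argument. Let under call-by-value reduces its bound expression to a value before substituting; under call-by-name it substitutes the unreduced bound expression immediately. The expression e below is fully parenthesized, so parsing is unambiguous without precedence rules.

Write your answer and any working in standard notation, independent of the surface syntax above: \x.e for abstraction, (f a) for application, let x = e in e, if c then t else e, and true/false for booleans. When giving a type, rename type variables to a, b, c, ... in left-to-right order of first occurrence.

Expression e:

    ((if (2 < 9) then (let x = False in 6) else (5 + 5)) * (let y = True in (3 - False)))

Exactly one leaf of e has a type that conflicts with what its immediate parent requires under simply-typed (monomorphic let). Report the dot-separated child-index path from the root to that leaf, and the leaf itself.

Working:
  unify Int ~ Int
  unify Int ~ Int
  unify Bool ~ Bool
let x : Bool
  unify Int ~ Int
  unify Int ~ Int
  unify Int ~ Int
  unify Int ~ Int
let y : Bool
  unify Int ~ Int
  unify Bool ~ Int
  FAIL: mismatch Bool ~ Int

Answer: 1.1.1 : false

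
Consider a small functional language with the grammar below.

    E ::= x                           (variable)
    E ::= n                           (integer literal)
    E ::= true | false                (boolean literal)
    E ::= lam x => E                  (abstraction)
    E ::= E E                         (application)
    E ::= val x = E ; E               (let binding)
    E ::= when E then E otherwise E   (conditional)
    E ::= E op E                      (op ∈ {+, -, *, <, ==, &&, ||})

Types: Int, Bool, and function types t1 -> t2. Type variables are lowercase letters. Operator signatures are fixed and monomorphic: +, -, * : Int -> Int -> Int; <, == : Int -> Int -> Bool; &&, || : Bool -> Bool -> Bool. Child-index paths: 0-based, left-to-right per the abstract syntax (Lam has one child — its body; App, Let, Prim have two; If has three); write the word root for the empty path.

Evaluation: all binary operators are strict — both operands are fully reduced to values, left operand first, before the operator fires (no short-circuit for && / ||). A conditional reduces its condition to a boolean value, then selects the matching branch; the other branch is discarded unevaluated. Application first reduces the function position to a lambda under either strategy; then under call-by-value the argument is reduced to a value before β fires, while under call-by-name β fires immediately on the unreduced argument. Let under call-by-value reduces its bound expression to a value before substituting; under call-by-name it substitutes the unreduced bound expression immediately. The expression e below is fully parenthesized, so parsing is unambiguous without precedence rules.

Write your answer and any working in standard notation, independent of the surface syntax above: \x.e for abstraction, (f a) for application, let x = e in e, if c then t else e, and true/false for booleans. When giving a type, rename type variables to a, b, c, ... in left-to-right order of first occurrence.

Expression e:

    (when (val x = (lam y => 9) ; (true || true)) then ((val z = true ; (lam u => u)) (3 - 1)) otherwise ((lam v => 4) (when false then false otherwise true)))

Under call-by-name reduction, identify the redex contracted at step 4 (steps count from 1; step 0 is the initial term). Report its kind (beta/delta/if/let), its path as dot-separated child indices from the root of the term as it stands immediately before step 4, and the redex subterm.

Trace:
step 0: (if (let x = (\y.9) in (true || true)) then ((let z = true in (\u.u)) (3 - 1)) else ((\v.4) (if false then false else true)))
step 1: [let@0] (if (true || true) then ((let z = true in (\u.u)) (3 - 1)) else ((\v.4) (if false then false else true)))
step 2: [delta@0] (if true then ((let z = true in (\u.u)) (3 - 1)) else ((\v.4) (if false then false else true)))
step 3: [if@root] ((let z = true in (\u.u)) (3 - 1))
step 4: [let@0] ((\u.u) (3 - 1))

Answer: let at 0 : (let z = true in (\u.u))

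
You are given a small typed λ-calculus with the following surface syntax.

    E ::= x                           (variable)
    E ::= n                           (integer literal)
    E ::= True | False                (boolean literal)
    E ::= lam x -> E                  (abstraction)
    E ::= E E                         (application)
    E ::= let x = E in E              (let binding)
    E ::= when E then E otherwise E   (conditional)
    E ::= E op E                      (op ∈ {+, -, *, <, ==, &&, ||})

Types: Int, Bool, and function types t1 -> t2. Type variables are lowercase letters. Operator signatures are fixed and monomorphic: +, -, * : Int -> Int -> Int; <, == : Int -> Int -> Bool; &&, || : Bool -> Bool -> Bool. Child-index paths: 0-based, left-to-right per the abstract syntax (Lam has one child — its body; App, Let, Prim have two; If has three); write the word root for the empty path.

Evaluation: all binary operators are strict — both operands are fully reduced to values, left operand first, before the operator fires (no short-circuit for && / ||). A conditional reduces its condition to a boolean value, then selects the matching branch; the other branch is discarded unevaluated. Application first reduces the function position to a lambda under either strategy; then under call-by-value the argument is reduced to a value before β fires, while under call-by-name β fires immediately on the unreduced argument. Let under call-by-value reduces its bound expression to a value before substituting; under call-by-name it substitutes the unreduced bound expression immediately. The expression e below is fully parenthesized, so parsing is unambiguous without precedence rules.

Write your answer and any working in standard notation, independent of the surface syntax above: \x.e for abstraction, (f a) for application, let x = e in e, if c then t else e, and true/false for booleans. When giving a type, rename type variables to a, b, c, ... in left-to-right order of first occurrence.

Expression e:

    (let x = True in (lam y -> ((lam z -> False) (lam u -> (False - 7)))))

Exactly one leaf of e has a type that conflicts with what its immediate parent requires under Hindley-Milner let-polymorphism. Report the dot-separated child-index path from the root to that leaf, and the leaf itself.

Derivation:
let x : Bool
\z._ : b -> Bool
  unify Bool ~ Int
  FAIL: mismatch Bool ~ Int

Answer: 1.0.1.0.0 : false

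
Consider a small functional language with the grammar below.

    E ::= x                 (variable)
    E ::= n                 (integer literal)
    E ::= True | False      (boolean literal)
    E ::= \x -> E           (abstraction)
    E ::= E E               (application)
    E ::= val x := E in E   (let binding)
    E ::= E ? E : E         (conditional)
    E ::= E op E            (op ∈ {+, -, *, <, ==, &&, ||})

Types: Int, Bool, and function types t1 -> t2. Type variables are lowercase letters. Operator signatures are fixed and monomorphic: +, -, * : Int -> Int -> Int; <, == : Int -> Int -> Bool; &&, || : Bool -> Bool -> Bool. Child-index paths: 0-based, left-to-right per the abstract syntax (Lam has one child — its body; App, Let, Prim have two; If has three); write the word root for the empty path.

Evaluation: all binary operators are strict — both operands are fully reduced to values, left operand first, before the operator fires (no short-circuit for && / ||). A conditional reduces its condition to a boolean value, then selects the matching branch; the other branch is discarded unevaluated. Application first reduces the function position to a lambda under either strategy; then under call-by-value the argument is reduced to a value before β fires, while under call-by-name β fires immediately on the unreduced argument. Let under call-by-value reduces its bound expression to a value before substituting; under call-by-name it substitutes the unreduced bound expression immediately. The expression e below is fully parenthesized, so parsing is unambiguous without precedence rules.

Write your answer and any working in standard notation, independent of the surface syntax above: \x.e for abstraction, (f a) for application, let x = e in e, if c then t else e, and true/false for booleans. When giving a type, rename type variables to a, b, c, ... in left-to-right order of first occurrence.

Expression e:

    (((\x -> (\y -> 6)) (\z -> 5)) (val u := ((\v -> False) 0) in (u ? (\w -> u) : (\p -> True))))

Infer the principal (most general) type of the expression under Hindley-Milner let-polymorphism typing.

Derivation:
\y._ : b -> Int
\x._ : a -> b -> Int
\z._ : c -> Int
  unify a -> b -> Int ~ (c -> Int) -> d
  unify a ~ c -> Int
  unify b -> Int ~ d
_ _ : b -> Int
\v._ : e -> Bool
  unify e -> Bool ~ Int -> f
  unify e ~ Int
  unify Bool ~ f
_ _ : Bool
let u : Bool
u : Bool
  unify Bool ~ Bool
u : Bool
\w._ : g -> Bool
\p._ : h -> Bool
  unify g -> Bool ~ h -> Bool
  unify g ~ h
  unify Bool ~ Bool
  unify b -> Int ~ (h -> Bool) -> i
  unify b ~ h -> Bool
  unify Int ~ i
_ _ : Int

Answer: Int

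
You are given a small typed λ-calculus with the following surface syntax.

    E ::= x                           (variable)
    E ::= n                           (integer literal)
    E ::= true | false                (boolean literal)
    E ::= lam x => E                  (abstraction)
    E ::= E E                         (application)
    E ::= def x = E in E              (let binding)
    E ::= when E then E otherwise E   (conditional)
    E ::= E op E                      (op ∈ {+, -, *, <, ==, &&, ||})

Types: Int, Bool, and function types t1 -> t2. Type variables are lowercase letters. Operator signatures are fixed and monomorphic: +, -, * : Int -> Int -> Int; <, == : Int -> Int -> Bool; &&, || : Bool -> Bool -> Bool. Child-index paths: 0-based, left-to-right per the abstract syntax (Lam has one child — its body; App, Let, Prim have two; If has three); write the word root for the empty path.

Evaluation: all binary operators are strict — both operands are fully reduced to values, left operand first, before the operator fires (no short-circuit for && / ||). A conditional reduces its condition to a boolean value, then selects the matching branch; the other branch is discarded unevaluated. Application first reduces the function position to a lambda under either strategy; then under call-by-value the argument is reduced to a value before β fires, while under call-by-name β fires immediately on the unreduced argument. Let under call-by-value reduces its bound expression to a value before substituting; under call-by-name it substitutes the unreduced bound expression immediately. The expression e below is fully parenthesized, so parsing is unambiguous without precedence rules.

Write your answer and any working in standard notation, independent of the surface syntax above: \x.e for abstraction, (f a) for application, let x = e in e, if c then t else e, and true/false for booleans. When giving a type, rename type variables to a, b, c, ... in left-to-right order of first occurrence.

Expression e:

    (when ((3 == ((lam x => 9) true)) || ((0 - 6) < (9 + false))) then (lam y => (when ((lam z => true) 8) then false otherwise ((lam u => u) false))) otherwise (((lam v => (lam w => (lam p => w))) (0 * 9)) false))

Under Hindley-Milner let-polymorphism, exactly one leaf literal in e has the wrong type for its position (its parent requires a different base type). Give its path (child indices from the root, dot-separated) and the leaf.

Answer: 0.1.1.1 : false

Working:
  unify Int ~ Int
\x._ : a -> Int
  unify a -> Int ~ Bool -> b
  unify a ~ Bool
  unify Int ~ b
_ _ : Int
  unify Int ~ Int
  unify Bool ~ Bool
  unify Int ~ Int
  unify Int ~ Int
  unify Int ~ Int
  unify Int ~ Int
  unify Bool ~ Int
  FAIL: mismatch Bool ~ Int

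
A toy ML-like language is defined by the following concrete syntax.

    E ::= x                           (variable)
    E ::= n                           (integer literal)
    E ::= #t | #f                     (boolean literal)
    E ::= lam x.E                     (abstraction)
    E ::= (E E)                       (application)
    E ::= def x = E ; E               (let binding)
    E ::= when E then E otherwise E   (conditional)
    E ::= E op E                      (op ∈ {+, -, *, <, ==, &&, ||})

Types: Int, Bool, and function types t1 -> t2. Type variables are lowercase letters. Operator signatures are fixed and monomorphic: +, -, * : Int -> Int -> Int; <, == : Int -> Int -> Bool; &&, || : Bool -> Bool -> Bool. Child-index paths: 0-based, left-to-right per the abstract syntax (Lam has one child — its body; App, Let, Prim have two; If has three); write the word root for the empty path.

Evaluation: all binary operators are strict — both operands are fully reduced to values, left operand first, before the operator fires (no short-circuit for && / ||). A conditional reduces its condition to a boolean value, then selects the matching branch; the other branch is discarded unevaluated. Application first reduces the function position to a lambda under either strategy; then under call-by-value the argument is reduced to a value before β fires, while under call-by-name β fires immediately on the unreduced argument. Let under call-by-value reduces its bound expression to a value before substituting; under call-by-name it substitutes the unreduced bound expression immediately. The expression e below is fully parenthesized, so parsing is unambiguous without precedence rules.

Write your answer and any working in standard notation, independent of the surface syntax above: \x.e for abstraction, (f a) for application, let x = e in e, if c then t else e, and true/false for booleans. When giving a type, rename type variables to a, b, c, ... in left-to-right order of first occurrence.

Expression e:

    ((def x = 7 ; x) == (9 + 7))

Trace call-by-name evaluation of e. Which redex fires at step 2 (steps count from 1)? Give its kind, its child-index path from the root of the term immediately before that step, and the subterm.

Trace:
step 0: ((let x = 7 in x) == (9 + 7))
step 1: [let@0] (7 == (9 + 7))
step 2: [delta@1] (7 == 16)

Answer: delta at 1 : (9 + 7)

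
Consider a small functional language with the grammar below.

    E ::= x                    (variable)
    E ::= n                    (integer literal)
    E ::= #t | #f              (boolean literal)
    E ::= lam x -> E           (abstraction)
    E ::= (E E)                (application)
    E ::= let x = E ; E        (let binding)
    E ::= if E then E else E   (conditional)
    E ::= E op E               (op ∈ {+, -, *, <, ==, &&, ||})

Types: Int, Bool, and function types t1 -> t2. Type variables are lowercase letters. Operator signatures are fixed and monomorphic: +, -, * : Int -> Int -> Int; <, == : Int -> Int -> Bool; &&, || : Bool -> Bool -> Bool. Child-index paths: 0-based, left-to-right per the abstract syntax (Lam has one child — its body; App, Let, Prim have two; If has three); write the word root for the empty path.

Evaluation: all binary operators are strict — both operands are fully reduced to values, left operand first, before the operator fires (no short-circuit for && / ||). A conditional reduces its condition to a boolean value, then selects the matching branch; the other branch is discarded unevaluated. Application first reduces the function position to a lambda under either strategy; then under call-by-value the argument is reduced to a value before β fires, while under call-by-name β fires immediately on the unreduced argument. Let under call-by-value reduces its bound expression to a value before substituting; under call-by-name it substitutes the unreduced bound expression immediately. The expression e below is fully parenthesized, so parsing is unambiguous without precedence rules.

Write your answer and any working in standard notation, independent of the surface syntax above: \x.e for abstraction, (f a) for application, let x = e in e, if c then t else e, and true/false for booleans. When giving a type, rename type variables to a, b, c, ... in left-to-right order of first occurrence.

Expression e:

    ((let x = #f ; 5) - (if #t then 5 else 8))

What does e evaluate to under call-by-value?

Trace:
step 0: ((let x = false in 5) - (if true then 5 else 8))
step 1: [let@0] (5 - (if true then 5 else 8))
step 2: [if@1] (5 - 5)
step 3: [delta@root] 0

Answer: 0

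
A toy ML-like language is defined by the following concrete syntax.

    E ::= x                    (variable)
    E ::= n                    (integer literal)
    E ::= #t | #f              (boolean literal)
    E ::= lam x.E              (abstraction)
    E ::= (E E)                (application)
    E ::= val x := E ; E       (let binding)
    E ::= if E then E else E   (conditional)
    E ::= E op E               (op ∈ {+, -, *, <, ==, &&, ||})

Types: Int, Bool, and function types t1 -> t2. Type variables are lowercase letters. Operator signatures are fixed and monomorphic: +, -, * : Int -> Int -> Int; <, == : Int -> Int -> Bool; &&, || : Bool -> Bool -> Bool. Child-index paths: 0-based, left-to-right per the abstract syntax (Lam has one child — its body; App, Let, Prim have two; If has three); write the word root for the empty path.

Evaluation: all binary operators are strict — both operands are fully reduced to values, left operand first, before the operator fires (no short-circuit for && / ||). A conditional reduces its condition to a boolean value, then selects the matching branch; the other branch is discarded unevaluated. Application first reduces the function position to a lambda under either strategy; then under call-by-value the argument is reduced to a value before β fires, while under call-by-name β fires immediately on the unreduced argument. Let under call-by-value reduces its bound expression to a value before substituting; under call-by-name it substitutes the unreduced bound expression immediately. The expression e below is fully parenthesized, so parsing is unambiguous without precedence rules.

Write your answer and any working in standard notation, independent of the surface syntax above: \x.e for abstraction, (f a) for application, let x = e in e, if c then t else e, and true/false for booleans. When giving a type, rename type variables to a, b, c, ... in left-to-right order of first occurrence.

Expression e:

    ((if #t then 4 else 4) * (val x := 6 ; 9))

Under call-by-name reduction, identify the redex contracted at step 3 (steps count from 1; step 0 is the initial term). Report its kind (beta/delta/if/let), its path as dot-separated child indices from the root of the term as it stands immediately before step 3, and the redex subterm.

Answer: delta at root : (4 * 9)

Derivation:
step 0: ((if true then 4 else 4) * (let x = 6 in 9))
step 1: [if@0] (4 * (let x = 6 in 9))
step 2: [let@1] (4 * 9)
step 3: [delta@root] 36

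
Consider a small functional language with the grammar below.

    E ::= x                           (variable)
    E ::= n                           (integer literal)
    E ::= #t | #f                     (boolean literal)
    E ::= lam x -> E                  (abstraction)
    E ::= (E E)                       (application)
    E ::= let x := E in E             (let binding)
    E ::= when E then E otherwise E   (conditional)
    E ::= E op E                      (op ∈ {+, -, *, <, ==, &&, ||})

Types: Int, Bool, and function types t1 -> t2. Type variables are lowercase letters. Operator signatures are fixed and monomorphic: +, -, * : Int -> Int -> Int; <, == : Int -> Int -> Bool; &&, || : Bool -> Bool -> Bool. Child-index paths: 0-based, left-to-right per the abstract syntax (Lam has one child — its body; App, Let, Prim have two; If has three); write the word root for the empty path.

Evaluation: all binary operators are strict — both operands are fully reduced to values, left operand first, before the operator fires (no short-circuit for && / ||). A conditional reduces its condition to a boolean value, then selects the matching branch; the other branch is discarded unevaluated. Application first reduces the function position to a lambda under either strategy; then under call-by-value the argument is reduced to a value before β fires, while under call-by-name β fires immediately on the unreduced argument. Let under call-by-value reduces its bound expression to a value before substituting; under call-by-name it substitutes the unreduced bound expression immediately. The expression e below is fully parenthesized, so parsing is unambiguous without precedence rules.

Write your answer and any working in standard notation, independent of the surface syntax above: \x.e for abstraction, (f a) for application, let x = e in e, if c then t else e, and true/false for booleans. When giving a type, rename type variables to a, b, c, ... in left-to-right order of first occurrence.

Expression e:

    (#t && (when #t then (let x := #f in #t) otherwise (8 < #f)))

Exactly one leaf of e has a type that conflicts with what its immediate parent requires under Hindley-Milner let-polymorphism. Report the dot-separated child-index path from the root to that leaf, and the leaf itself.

Trace:
  unify Bool ~ Bool
  unify Bool ~ Bool
let x : Bool
  unify Int ~ Int
  unify Bool ~ Int
  FAIL: mismatch Bool ~ Int

Answer: 1.2.1 : false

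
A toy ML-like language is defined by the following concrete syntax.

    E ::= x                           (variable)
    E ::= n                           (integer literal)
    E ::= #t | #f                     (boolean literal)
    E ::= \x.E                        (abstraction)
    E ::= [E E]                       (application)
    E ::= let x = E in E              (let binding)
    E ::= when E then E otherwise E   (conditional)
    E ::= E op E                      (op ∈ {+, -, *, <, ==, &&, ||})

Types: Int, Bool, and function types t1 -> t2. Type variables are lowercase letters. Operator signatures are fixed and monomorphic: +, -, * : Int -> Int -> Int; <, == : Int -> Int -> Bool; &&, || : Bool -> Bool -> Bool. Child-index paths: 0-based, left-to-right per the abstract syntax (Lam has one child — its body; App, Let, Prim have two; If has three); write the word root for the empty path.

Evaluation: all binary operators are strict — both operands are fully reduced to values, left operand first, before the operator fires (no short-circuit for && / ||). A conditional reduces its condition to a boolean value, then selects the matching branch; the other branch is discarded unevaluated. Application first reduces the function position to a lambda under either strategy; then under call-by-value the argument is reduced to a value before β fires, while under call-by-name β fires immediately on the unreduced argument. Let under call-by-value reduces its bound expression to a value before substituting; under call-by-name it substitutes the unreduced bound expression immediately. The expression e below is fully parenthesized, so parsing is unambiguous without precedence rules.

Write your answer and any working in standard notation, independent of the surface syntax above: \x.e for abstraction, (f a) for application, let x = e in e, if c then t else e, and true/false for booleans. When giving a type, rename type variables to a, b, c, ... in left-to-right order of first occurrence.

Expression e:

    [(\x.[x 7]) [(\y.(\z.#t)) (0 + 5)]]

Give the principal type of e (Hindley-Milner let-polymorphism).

Derivation:
x : a
  unify a ~ Int -> b
_ _ : b
\x._ : (Int -> b) -> b
\z._ : d -> Bool
\y._ : c -> d -> Bool
  unify Int ~ Int
  unify Int ~ Int
  unify c -> d -> Bool ~ Int -> e
  unify c ~ Int
  unify d -> Bool ~ e
_ _ : d -> Bool
  unify (Int -> b) -> b ~ (d -> Bool) -> f
  unify Int -> b ~ d -> Bool
  unify Int ~ d
  unify b ~ Bool
  unify Bool ~ f
_ _ : Bool

Answer: Bool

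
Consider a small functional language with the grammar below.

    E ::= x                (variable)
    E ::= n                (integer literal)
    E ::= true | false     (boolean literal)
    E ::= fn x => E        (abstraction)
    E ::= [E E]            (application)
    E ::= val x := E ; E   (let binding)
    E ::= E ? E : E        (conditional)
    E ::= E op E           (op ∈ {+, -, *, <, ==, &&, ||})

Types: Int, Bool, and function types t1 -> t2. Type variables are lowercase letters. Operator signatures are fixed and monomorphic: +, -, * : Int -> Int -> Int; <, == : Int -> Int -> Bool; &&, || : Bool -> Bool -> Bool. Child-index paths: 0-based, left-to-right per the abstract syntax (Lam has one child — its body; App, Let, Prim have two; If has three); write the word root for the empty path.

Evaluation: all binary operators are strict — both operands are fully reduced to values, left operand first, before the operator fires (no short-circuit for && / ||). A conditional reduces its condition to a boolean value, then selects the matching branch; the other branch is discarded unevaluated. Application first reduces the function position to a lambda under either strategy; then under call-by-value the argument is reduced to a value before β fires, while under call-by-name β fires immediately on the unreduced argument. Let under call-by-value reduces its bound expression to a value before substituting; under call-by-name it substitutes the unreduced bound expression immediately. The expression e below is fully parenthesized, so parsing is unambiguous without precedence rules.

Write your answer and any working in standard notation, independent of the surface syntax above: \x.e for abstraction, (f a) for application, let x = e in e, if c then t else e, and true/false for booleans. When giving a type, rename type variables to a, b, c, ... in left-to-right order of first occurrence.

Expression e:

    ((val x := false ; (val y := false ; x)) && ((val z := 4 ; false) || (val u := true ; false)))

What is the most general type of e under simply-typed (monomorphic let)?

Answer: Bool

Working:
let x : Bool
let y : Bool
x : Bool
  unify Bool ~ Bool
let z : Int
  unify Bool ~ Bool
let u : Bool
  unify Bool ~ Bool
  unify Bool ~ Bool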